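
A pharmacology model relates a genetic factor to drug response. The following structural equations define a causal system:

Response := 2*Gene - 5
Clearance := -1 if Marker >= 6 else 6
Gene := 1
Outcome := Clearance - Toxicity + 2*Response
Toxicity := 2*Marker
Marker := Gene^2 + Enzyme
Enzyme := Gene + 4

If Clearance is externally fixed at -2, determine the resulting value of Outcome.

-20

Intervening sets Clearance = -2 and removes its equation (Clearance := -1 if Marker >= 6 else 6).
Enzyme = Gene + 4  [with Gene=1]  = 5
Marker = Gene^2 + Enzyme  [with Gene=1, Enzyme=5]  = 6
Response = 2*Gene - 5  [with Gene=1]  = -3
Toxicity = 2*Marker  [with Marker=6]  = 12
Outcome = Clearance - Toxicity + 2*Response  [with Clearance=-2, Toxicity=12, Response=-3]  = -20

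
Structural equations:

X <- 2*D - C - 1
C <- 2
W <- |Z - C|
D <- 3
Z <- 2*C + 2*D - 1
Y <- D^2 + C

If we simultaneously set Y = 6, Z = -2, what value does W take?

Setting Y = 6, Z = -2 by intervention discards those variables' equations.
W = |Z - C|  [with Z=-2, C=2]  = 4

4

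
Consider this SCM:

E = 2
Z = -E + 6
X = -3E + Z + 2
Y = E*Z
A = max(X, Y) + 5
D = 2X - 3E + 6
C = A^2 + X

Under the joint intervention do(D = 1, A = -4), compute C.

Setting D = 1, A = -4 by intervention discards those variables' equations.
Z = -E + 6  [with E=2]  = 4
X = -3E + Z + 2  [with E=2, Z=4]  = 0
C = A^2 + X  [with A=-4, X=0]  = 16

16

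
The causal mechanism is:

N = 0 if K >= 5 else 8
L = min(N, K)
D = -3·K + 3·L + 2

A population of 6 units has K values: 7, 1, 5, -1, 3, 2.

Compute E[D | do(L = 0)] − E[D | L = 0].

9.5

do(L=0) breaks L's dependence on K. With L=0 fixed, D across the units is -19, -1, -13, 5, -7, -4, mean -6.5.
E[D|L=0] averages over only the 2 units with L=0 (K = 7, 5): D = -19, -13, mean -16.
Difference = -6.5 − (-16) = 9.5.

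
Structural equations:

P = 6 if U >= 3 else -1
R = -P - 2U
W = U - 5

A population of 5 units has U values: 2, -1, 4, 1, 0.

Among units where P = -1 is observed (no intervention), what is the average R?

Conditioning on P=-1 selects the 4 unit(s) with U ∈ {2, -1, 1, 0}. Their R values: -3, 3, -1, 1. Mean = 0.

0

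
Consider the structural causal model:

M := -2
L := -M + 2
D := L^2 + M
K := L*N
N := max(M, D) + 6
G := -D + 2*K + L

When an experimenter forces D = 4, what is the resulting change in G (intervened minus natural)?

-70

The intervention breaks the incoming arrows to D: D := L^2 + M no longer applies, and D = 4.
L = -M + 2  [with M=-2]  = 4
N = max(M, D) + 6  [with M=-2, D=4]  = 10
K = L*N  [with L=4, N=10]  = 40
G = -D + 2*K + L  [with D=4, K=40, L=4]  = 80
Without intervention: L = -M + 2  [with M=-2]  = 4; D = L^2 + M  [with L=4, M=-2]  = 14; N = max(M, D) + 6  [with M=-2, D=14]  = 20; K = L*N  [with L=4, N=20]  = 80; G = -D + 2*K + L  [with D=14, K=80, L=4]  = 150.
Change = 80 − 150 = -70.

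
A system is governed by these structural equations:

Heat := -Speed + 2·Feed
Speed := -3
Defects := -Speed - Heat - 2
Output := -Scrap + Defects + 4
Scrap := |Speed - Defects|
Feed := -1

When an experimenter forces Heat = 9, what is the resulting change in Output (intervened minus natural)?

-10

The intervention breaks the incoming arrows to Heat: Heat := -Speed + 2·Feed no longer applies, and Heat = 9.
Defects = -Speed - Heat - 2  [with Speed=-3, Heat=9]  = -8
Scrap = |Speed - Defects|  [with Speed=-3, Defects=-8]  = 5
Output = -Scrap + Defects + 4  [with Scrap=5, Defects=-8]  = -9
Without intervention: Heat = -Speed + 2·Feed  [with Speed=-3, Feed=-1]  = 1; Defects = -Speed - Heat - 2  [with Speed=-3, Heat=1]  = 0; Scrap = |Speed - Defects|  [with Speed=-3, Defects=0]  = 3; Output = -Scrap + Defects + 4  [with Scrap=3, Defects=0]  = 1.
Change = -9 − 1 = -10.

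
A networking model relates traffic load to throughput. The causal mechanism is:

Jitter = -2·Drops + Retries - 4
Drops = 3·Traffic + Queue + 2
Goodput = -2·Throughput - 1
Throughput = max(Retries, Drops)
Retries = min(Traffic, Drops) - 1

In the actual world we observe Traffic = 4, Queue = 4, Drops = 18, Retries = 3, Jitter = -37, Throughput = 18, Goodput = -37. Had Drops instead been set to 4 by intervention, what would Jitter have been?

do(Drops=4) replaces the equation Drops = 3·Traffic + Queue + 2 with the constant Drops = 4.
Retries = min(Traffic, Drops) - 1  [with Traffic=4, Drops=4]  = 3
Jitter = -2·Drops + Retries - 4  [with Drops=4, Retries=3]  = -9

-9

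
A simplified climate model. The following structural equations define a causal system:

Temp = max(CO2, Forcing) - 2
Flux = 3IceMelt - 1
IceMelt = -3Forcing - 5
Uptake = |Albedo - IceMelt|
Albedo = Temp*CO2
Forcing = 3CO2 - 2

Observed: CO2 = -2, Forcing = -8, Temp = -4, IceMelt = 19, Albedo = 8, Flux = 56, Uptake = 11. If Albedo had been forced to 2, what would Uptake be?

Under do(Albedo=2), the mechanism Albedo = Temp*CO2 is discarded; Albedo is fixed at 2.
Forcing = 3CO2 - 2  [with CO2=-2]  = -8
IceMelt = -3Forcing - 5  [with Forcing=-8]  = 19
Uptake = |Albedo - IceMelt|  [with Albedo=2, IceMelt=19]  = 17

17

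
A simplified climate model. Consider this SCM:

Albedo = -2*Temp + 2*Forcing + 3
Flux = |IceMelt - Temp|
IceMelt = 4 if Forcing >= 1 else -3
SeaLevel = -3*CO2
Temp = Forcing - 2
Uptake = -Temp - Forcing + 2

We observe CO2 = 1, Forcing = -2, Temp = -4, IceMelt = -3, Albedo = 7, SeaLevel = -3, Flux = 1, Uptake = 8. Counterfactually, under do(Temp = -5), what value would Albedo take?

do(Temp=-5) replaces the equation Temp = Forcing - 2 with the constant Temp = -5.
Albedo = -2*Temp + 2*Forcing + 3  [with Temp=-5, Forcing=-2]  = 9

9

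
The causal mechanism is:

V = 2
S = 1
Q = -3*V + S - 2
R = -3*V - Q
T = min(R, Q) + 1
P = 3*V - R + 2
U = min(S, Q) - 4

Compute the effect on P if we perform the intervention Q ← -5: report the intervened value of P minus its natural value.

2

The intervention breaks the incoming arrows to Q: Q = -3*V + S - 2 no longer applies, and Q = -5.
R = -3*V - Q  [with V=2, Q=-5]  = -1
P = 3*V - R + 2  [with V=2, R=-1]  = 9
Without intervention: Q = -3*V + S - 2  [with V=2, S=1]  = -7; R = -3*V - Q  [with V=2, Q=-7]  = 1; P = 3*V - R + 2  [with V=2, R=1]  = 7.
Change = 9 − 7 = 2.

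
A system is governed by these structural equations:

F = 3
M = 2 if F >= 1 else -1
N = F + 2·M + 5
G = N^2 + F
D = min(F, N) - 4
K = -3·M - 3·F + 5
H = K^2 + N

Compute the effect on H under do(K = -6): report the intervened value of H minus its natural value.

-64

Intervening sets K = -6 and removes its equation (K = -3·M - 3·F + 5).
M = 2 if F >= 1 else -1  [with F=3]  = 2
N = F + 2·M + 5  [with F=3, M=2]  = 12
H = K^2 + N  [with K=-6, N=12]  = 48
Without intervention: M = 2 if F >= 1 else -1  [with F=3]  = 2; N = F + 2·M + 5  [with F=3, M=2]  = 12; K = -3·M - 3·F + 5  [with M=2, F=3]  = -10; H = K^2 + N  [with K=-10, N=12]  = 112.
Change = 48 − 112 = -64.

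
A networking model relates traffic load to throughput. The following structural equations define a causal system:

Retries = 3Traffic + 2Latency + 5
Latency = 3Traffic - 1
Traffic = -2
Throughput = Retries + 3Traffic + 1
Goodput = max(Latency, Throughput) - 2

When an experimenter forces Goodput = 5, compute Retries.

-15

do(Goodput=5) replaces the equation Goodput = max(Latency, Throughput) - 2 with the constant Goodput = 5.
Retries is not downstream of the intervention, so its value is determined by the original equations.
Latency = 3Traffic - 1  [with Traffic=-2]  = -7
Retries = 3Traffic + 2Latency + 5  [with Traffic=-2, Latency=-7]  = -15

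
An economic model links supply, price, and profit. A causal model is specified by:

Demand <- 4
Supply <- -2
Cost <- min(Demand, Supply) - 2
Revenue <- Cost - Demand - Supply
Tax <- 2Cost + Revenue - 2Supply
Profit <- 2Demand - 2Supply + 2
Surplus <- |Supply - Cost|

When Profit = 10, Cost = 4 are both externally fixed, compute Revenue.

2

Under do(Profit = 10, Cost = 4), each intervened variable's structural equation is replaced by its fixed value.
Revenue = Cost - Demand - Supply  [with Cost=4, Demand=4, Supply=-2]  = 2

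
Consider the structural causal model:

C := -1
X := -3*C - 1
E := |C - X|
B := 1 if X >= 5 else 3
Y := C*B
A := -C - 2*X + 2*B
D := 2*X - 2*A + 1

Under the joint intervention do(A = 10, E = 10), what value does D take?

Under do(A = 10, E = 10), each intervened variable's structural equation is replaced by its fixed value.
X = -3*C - 1  [with C=-1]  = 2
D = 2*X - 2*A + 1  [with X=2, A=10]  = -15

-15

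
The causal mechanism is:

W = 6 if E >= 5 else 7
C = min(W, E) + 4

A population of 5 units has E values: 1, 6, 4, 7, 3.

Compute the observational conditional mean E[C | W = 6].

10

Observing W=6 restricts to units where W's equation naturally yields 6: E ∈ {6, 7}. In that subpopulation C = 10, 10, mean 10.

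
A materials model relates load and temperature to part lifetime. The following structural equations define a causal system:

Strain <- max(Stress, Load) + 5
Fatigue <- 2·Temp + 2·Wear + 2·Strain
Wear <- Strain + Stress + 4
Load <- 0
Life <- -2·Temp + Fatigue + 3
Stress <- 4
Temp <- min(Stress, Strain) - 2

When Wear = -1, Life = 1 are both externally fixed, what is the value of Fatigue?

Under do(Wear = -1, Life = 1), each intervened variable's structural equation is replaced by its fixed value.
Strain = max(Stress, Load) + 5  [with Stress=4, Load=0]  = 9
Temp = min(Stress, Strain) - 2  [with Stress=4, Strain=9]  = 2
Fatigue = 2·Temp + 2·Wear + 2·Strain  [with Temp=2, Wear=-1, Strain=9]  = 20

20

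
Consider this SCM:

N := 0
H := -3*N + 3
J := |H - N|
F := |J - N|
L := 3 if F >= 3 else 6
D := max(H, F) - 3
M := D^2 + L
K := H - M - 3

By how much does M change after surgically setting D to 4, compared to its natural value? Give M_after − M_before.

16

Intervening sets D = 4 and removes its equation (D := max(H, F) - 3).
H = -3*N + 3  [with N=0]  = 3
J = |H - N|  [with H=3, N=0]  = 3
F = |J - N|  [with J=3, N=0]  = 3
L = 3 if F >= 3 else 6  [with F=3]  = 3
M = D^2 + L  [with D=4, L=3]  = 19
Without intervention: H = -3*N + 3  [with N=0]  = 3; J = |H - N|  [with H=3, N=0]  = 3; F = |J - N|  [with J=3, N=0]  = 3; L = 3 if F >= 3 else 6  [with F=3]  = 3; D = max(H, F) - 3  [with H=3, F=3]  = 0; M = D^2 + L  [with D=0, L=3]  = 3.
Change = 19 − 3 = 16.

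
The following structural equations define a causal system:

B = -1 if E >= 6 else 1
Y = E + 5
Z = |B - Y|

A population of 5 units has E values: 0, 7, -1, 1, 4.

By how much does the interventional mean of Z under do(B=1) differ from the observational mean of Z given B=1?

The intervention sets B=1 in all 5 units regardless of E. Recomputing Z per unit gives 4, 11, 3, 5, 8; average 6.2.
Observing B=1 restricts to units where B's equation naturally yields 1: E ∈ {0, -1, 1, 4}. In that subpopulation Z = 4, 3, 5, 8, mean 5.
Difference = 6.2 − 5 = 1.2.

1.2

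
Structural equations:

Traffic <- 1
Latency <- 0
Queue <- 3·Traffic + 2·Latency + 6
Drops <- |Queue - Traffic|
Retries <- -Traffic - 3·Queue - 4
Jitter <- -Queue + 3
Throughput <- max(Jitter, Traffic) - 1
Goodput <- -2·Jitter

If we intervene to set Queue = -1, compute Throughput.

The intervention breaks the incoming arrows to Queue: Queue <- 3·Traffic + 2·Latency + 6 no longer applies, and Queue = -1.
Jitter = -Queue + 3  [with Queue=-1]  = 4
Throughput = max(Jitter, Traffic) - 1  [with Jitter=4, Traffic=1]  = 3

3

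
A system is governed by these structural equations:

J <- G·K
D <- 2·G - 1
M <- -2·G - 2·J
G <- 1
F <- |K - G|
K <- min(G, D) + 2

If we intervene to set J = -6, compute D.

The intervention breaks the incoming arrows to J: J <- G·K no longer applies, and J = -6.
Since D is not a descendant of the intervened variable, it is unaffected.
D = 2·G - 1  [with G=1]  = 1

1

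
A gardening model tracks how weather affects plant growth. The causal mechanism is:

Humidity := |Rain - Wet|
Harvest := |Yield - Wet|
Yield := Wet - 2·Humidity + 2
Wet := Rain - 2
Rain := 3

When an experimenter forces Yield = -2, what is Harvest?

Intervening sets Yield = -2 and removes its equation (Yield := Wet - 2·Humidity + 2).
Wet = Rain - 2  [with Rain=3]  = 1
Harvest = |Yield - Wet|  [with Yield=-2, Wet=1]  = 3

3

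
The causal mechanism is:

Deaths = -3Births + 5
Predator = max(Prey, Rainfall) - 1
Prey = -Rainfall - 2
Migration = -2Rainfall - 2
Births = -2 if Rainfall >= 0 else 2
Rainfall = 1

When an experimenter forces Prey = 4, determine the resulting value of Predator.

3

The intervention breaks the incoming arrows to Prey: Prey = -Rainfall - 2 no longer applies, and Prey = 4.
Predator = max(Prey, Rainfall) - 1  [with Prey=4, Rainfall=1]  = 3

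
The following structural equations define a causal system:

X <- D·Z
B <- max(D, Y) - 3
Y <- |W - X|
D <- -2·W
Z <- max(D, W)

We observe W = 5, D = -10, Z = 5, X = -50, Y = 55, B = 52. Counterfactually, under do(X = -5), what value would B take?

Under do(X=-5), the mechanism X <- D·Z is discarded; X is fixed at -5.
D = -2·W  [with W=5]  = -10
Y = |W - X|  [with W=5, X=-5]  = 10
B = max(D, Y) - 3  [with D=-10, Y=10]  = 7

7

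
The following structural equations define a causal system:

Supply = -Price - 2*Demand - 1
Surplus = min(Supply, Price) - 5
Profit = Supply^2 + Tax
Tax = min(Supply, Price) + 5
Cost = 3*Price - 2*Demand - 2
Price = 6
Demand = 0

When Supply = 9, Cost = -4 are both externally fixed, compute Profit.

Setting Supply = 9, Cost = -4 by intervention discards those variables' equations.
Tax = min(Supply, Price) + 5  [with Supply=9, Price=6]  = 11
Profit = Supply^2 + Tax  [with Supply=9, Tax=11]  = 92

92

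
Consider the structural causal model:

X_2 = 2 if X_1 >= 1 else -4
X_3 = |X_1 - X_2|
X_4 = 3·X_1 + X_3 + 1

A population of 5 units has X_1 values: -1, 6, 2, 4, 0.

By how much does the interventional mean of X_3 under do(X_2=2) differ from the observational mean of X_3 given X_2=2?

Every unit gets X_2=2 under the intervention. X_3 values become 3, 4, 0, 2, 2; E[X_3|do(X_2=2)] = 2.2.
E[X_3|X_2=2] averages over only the 3 units with X_2=2 (X_1 = 6, 2, 4): X_3 = 4, 0, 2, mean 2.
Difference = 2.2 − 2 = 0.2.

0.2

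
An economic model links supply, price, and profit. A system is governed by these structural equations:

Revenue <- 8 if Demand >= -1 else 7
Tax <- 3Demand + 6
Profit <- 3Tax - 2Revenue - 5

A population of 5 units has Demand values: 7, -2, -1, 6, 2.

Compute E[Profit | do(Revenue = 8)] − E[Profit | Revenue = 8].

-9.9

Under do(Revenue=8), Revenue's equation is replaced by Revenue=8 for every unit. Per-unit Profit: 60, -21, -12, 51, 15. Mean = 18.6.
E[Profit|Revenue=8] averages over only the 4 units with Revenue=8 (Demand = 7, -1, 6, 2): Profit = 60, -12, 51, 15, mean 28.5.
Difference = 18.6 − 28.5 = -9.9.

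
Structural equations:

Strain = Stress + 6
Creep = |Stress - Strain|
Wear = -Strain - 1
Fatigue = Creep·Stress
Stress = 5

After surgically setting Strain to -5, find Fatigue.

50

do(Strain=-5) replaces the equation Strain = Stress + 6 with the constant Strain = -5.
Creep = |Stress - Strain|  [with Stress=5, Strain=-5]  = 10
Fatigue = Creep·Stress  [with Creep=10, Stress=5]  = 50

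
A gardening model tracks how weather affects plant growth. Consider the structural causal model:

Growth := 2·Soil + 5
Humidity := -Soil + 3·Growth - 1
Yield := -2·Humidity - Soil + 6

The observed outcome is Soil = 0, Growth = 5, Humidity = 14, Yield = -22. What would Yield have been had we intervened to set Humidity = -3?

12

The intervention breaks the incoming arrows to Humidity: Humidity := -Soil + 3·Growth - 1 no longer applies, and Humidity = -3.
Yield = -2·Humidity - Soil + 6  [with Humidity=-3, Soil=0]  = 12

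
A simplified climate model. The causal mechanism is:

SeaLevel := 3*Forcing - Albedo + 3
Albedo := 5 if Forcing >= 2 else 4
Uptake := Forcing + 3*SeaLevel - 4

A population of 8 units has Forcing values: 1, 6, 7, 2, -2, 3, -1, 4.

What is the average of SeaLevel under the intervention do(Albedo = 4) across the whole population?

6.5

do(Albedo=4) breaks Albedo's dependence on Forcing. With Albedo=4 fixed, SeaLevel across the units is 2, 17, 20, 5, -7, 8, -4, 11, mean 6.5.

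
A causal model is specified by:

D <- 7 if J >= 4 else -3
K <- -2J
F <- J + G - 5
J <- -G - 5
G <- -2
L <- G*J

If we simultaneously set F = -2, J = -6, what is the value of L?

The joint intervention fixes F = -2, J = -6, removing each variable's own equation.
L = G*J  [with G=-2, J=-6]  = 12

12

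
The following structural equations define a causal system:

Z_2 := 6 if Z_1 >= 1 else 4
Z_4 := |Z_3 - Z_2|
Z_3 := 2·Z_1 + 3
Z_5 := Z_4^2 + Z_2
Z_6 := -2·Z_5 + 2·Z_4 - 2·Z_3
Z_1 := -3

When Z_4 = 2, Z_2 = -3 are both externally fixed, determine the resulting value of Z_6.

The joint intervention fixes Z_4 = 2, Z_2 = -3, removing each variable's own equation.
Z_3 = 2·Z_1 + 3  [with Z_1=-3]  = -3
Z_5 = Z_4^2 + Z_2  [with Z_4=2, Z_2=-3]  = 1
Z_6 = -2·Z_5 + 2·Z_4 - 2·Z_3  [with Z_5=1, Z_4=2, Z_3=-3]  = 8

8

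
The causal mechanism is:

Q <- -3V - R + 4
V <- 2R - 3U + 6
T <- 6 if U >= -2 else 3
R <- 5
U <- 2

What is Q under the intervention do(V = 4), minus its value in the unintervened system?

do(V=4) replaces the equation V <- 2R - 3U + 6 with the constant V = 4.
Q = -3V - R + 4  [with V=4, R=5]  = -13
Without intervention: V = 2R - 3U + 6  [with R=5, U=2]  = 10; Q = -3V - R + 4  [with V=10, R=5]  = -31.
Change = -13 − (-31) = 18.

18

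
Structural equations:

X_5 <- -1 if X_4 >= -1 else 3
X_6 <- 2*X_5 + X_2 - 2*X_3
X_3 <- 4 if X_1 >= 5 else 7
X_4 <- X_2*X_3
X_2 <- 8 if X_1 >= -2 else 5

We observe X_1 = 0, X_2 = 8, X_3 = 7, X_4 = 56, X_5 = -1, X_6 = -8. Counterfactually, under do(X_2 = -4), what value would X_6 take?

Under do(X_2=-4), the mechanism X_2 <- 8 if X_1 >= -2 else 5 is discarded; X_2 is fixed at -4.
X_3 = 4 if X_1 >= 5 else 7  [with X_1=0]  = 7
X_4 = X_2*X_3  [with X_2=-4, X_3=7]  = -28
X_5 = -1 if X_4 >= -1 else 3  [with X_4=-28]  = 3
X_6 = 2*X_5 + X_2 - 2*X_3  [with X_5=3, X_2=-4, X_3=7]  = -12

-12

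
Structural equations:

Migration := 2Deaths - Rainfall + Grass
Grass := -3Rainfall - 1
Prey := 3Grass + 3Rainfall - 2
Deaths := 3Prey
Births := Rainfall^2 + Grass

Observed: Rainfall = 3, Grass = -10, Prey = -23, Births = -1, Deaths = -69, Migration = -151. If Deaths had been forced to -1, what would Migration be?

-15

The intervention breaks the incoming arrows to Deaths: Deaths := 3Prey no longer applies, and Deaths = -1.
Grass = -3Rainfall - 1  [with Rainfall=3]  = -10
Migration = 2Deaths - Rainfall + Grass  [with Deaths=-1, Rainfall=3, Grass=-10]  = -15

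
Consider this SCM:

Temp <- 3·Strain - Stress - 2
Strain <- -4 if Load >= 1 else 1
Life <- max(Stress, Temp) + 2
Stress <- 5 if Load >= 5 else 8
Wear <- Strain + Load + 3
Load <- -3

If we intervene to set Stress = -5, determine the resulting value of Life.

Under do(Stress=-5), the mechanism Stress <- 5 if Load >= 5 else 8 is discarded; Stress is fixed at -5.
Strain = -4 if Load >= 1 else 1  [with Load=-3]  = 1
Temp = 3·Strain - Stress - 2  [with Strain=1, Stress=-5]  = 6
Life = max(Stress, Temp) + 2  [with Stress=-5, Temp=6]  = 8

8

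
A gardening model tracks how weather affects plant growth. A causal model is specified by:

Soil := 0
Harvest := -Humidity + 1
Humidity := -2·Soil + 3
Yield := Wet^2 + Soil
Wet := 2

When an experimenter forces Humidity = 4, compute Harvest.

-3

do(Humidity=4) replaces the equation Humidity := -2·Soil + 3 with the constant Humidity = 4.
Harvest = -Humidity + 1  [with Humidity=4]  = -3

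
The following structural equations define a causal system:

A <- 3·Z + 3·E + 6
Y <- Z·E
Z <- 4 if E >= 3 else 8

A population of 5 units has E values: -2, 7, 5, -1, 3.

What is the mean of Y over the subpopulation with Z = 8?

-12

Observing Z=8 restricts to units where Z's equation naturally yields 8: E ∈ {-2, -1}. In that subpopulation Y = -16, -8, mean -12.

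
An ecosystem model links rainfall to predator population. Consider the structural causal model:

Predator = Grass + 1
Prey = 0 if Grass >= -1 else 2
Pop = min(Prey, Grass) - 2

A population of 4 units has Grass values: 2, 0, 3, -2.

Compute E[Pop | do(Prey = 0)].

-2.5

do(Prey=0) breaks Prey's dependence on Grass. With Prey=0 fixed, Pop across the units is -2, -2, -2, -4, mean -2.5.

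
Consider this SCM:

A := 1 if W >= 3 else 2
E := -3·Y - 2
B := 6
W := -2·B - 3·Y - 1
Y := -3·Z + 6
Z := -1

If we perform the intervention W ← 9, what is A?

1

The intervention breaks the incoming arrows to W: W := -2·B - 3·Y - 1 no longer applies, and W = 9.
A = 1 if W >= 3 else 2  [with W=9]  = 1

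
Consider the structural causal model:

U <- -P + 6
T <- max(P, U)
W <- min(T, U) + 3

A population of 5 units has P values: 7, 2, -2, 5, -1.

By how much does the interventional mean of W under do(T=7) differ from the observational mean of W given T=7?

0.6

do(T=7) breaks T's dependence on P. With T=7 fixed, W across the units is 2, 7, 10, 4, 10, mean 6.6.
E[W|T=7] averages over only the 2 units with T=7 (P = 7, -1): W = 2, 10, mean 6.
Difference = 6.6 − 6 = 0.6.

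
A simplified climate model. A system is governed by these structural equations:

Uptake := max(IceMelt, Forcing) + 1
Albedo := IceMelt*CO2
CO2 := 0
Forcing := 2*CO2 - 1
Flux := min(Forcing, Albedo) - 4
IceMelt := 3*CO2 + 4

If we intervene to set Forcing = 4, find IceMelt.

4

The intervention breaks the incoming arrows to Forcing: Forcing := 2*CO2 - 1 no longer applies, and Forcing = 4.
Since IceMelt is not a descendant of the intervened variable, it is unaffected.
IceMelt = 3*CO2 + 4  [with CO2=0]  = 4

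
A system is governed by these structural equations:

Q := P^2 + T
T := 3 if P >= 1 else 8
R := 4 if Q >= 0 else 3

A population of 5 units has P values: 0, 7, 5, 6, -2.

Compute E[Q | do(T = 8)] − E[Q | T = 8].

20.8

do(T=8) breaks T's dependence on P. With T=8 fixed, Q across the units is 8, 57, 33, 44, 12, mean 30.8.
Conditioning on T=8 selects the 2 unit(s) with P ∈ {0, -2}. Their Q values: 8, 12. Mean = 10.
Difference = 30.8 − 10 = 20.8.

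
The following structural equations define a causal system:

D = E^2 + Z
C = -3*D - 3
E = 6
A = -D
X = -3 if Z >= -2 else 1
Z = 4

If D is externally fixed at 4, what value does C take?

-15

do(D=4) replaces the equation D = E^2 + Z with the constant D = 4.
C = -3*D - 3  [with D=4]  = -15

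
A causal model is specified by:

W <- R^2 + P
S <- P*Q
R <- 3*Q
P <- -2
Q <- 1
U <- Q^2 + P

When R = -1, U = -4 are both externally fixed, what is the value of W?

-1

The joint intervention fixes R = -1, U = -4, removing each variable's own equation.
W = R^2 + P  [with R=-1, P=-2]  = -1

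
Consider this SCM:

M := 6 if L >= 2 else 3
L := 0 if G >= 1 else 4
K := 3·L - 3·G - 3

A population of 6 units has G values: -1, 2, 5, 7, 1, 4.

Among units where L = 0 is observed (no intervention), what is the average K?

Conditioning on L=0 selects the 5 unit(s) with G ∈ {2, 5, 7, 1, 4}. Their K values: -9, -18, -24, -6, -15. Mean = -14.4.

-14.4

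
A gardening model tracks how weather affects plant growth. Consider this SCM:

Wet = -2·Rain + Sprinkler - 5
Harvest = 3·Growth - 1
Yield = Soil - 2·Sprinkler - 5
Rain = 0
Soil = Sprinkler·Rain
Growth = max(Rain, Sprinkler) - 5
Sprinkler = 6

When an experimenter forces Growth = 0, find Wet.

The intervention breaks the incoming arrows to Growth: Growth = max(Rain, Sprinkler) - 5 no longer applies, and Growth = 0.
Since Wet is not a descendant of the intervened variable, it is unaffected.
Wet = -2·Rain + Sprinkler - 5  [with Rain=0, Sprinkler=6]  = 1

1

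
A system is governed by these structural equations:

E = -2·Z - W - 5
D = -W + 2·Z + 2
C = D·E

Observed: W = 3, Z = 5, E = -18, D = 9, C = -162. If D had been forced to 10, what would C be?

-180

Intervening sets D = 10 and removes its equation (D = -W + 2·Z + 2).
E = -2·Z - W - 5  [with Z=5, W=3]  = -18
C = D·E  [with D=10, E=-18]  = -180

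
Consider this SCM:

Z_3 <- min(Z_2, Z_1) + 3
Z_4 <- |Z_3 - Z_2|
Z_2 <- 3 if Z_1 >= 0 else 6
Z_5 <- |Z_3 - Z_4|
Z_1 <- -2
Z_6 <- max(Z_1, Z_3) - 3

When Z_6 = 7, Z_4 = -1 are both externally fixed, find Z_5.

Setting Z_6 = 7, Z_4 = -1 by intervention discards those variables' equations.
Z_2 = 3 if Z_1 >= 0 else 6  [with Z_1=-2]  = 6
Z_3 = min(Z_2, Z_1) + 3  [with Z_2=6, Z_1=-2]  = 1
Z_5 = |Z_3 - Z_4|  [with Z_3=1, Z_4=-1]  = 2

2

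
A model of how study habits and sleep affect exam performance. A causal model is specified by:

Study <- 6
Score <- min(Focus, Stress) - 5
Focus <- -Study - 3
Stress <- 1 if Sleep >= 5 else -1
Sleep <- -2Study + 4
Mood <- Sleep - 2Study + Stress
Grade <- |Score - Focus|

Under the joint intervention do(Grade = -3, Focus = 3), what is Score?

Under do(Grade = -3, Focus = 3), each intervened variable's structural equation is replaced by its fixed value.
Sleep = -2Study + 4  [with Study=6]  = -8
Stress = 1 if Sleep >= 5 else -1  [with Sleep=-8]  = -1
Score = min(Focus, Stress) - 5  [with Focus=3, Stress=-1]  = -6

-6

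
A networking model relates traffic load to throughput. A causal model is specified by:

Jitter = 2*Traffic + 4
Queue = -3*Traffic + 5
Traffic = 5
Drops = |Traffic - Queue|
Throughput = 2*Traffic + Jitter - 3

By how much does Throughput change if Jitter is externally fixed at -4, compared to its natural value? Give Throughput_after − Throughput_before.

Intervening sets Jitter = -4 and removes its equation (Jitter = 2*Traffic + 4).
Throughput = 2*Traffic + Jitter - 3  [with Traffic=5, Jitter=-4]  = 3
Without intervention: Jitter = 2*Traffic + 4  [with Traffic=5]  = 14; Throughput = 2*Traffic + Jitter - 3  [with Traffic=5, Jitter=14]  = 21.
Change = 3 − 21 = -18.

-18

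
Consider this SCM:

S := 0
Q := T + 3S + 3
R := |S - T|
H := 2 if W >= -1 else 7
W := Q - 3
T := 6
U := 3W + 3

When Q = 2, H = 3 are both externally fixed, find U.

0

Under do(Q = 2, H = 3), each intervened variable's structural equation is replaced by its fixed value.
W = Q - 3  [with Q=2]  = -1
U = 3W + 3  [with W=-1]  = 0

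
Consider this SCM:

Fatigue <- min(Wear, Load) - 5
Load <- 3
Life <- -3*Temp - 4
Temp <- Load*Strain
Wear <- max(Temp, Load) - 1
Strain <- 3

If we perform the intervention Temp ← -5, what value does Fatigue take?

do(Temp=-5) replaces the equation Temp <- Load*Strain with the constant Temp = -5.
Wear = max(Temp, Load) - 1  [with Temp=-5, Load=3]  = 2
Fatigue = min(Wear, Load) - 5  [with Wear=2, Load=3]  = -3

-3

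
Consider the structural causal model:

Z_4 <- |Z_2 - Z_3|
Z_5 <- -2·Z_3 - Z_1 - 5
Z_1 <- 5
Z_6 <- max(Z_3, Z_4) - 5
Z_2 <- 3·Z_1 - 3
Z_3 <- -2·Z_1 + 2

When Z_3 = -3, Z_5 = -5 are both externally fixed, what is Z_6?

Setting Z_3 = -3, Z_5 = -5 by intervention discards those variables' equations.
Z_2 = 3·Z_1 - 3  [with Z_1=5]  = 12
Z_4 = |Z_2 - Z_3|  [with Z_2=12, Z_3=-3]  = 15
Z_6 = max(Z_3, Z_4) - 5  [with Z_3=-3, Z_4=15]  = 10

10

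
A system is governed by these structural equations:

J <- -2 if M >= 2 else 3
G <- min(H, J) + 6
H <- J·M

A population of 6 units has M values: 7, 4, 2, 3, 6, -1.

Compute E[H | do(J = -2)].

-7

Every unit gets J=-2 under the intervention. H values become -14, -8, -4, -6, -12, 2; E[H|do(J=-2)] = -7.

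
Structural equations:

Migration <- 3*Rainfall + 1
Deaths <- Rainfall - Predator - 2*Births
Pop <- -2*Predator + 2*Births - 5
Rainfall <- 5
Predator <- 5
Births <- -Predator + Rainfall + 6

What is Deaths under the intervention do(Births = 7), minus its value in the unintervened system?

The intervention breaks the incoming arrows to Births: Births <- -Predator + Rainfall + 6 no longer applies, and Births = 7.
Deaths = Rainfall - Predator - 2*Births  [with Rainfall=5, Predator=5, Births=7]  = -14
Without intervention: Births = -Predator + Rainfall + 6  [with Predator=5, Rainfall=5]  = 6; Deaths = Rainfall - Predator - 2*Births  [with Rainfall=5, Predator=5, Births=6]  = -12.
Change = -14 − (-12) = -2.

-2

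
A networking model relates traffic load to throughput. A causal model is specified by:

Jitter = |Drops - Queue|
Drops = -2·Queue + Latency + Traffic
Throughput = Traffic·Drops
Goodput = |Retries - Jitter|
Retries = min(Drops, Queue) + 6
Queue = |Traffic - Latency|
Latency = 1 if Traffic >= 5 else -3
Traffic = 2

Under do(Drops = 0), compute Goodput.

1

do(Drops=0) replaces the equation Drops = -2·Queue + Latency + Traffic with the constant Drops = 0.
Latency = 1 if Traffic >= 5 else -3  [with Traffic=2]  = -3
Queue = |Traffic - Latency|  [with Traffic=2, Latency=-3]  = 5
Retries = min(Drops, Queue) + 6  [with Drops=0, Queue=5]  = 6
Jitter = |Drops - Queue|  [with Drops=0, Queue=5]  = 5
Goodput = |Retries - Jitter|  [with Retries=6, Jitter=5]  = 1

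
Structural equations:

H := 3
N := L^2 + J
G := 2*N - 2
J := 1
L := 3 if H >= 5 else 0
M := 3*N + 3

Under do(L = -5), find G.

The intervention breaks the incoming arrows to L: L := 3 if H >= 5 else 0 no longer applies, and L = -5.
N = L^2 + J  [with L=-5, J=1]  = 26
G = 2*N - 2  [with N=26]  = 50

50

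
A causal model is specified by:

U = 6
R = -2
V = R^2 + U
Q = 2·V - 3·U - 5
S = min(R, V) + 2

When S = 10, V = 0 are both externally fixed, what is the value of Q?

-23

Under do(S = 10, V = 0), each intervened variable's structural equation is replaced by its fixed value.
Q = 2·V - 3·U - 5  [with V=0, U=6]  = -23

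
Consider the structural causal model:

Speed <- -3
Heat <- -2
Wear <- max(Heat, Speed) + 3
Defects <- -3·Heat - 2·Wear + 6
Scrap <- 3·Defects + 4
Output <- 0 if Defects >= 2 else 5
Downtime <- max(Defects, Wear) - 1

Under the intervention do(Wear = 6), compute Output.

5

The intervention breaks the incoming arrows to Wear: Wear <- max(Heat, Speed) + 3 no longer applies, and Wear = 6.
Defects = -3·Heat - 2·Wear + 6  [with Heat=-2, Wear=6]  = 0
Output = 0 if Defects >= 2 else 5  [with Defects=0]  = 5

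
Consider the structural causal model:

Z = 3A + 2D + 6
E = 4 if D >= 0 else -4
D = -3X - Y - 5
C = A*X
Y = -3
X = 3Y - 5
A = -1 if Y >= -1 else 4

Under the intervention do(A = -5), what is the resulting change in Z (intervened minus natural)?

do(A=-5) replaces the equation A = -1 if Y >= -1 else 4 with the constant A = -5.
X = 3Y - 5  [with Y=-3]  = -14
D = -3X - Y - 5  [with X=-14, Y=-3]  = 40
Z = 3A + 2D + 6  [with A=-5, D=40]  = 71
Without intervention: A = -1 if Y >= -1 else 4  [with Y=-3]  = 4; X = 3Y - 5  [with Y=-3]  = -14; D = -3X - Y - 5  [with X=-14, Y=-3]  = 40; Z = 3A + 2D + 6  [with A=4, D=40]  = 98.
Change = 71 − 98 = -27.

-27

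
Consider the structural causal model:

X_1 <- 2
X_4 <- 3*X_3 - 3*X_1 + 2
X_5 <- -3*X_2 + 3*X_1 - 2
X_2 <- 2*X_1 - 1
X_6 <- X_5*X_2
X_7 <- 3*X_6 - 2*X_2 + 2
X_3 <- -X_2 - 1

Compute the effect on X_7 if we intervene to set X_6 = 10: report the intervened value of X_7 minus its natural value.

Intervening sets X_6 = 10 and removes its equation (X_6 <- X_5*X_2).
X_2 = 2*X_1 - 1  [with X_1=2]  = 3
X_7 = 3*X_6 - 2*X_2 + 2  [with X_6=10, X_2=3]  = 26
Without intervention: X_2 = 2*X_1 - 1  [with X_1=2]  = 3; X_5 = -3*X_2 + 3*X_1 - 2  [with X_2=3, X_1=2]  = -5; X_6 = X_5*X_2  [with X_5=-5, X_2=3]  = -15; X_7 = 3*X_6 - 2*X_2 + 2  [with X_6=-15, X_2=3]  = -49.
Change = 26 − (-49) = 75.

75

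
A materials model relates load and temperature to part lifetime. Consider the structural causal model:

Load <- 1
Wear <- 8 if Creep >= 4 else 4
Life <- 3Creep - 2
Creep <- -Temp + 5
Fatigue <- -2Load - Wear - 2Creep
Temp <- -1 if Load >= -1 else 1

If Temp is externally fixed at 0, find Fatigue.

-20

do(Temp=0) replaces the equation Temp <- -1 if Load >= -1 else 1 with the constant Temp = 0.
Creep = -Temp + 5  [with Temp=0]  = 5
Wear = 8 if Creep >= 4 else 4  [with Creep=5]  = 8
Fatigue = -2Load - Wear - 2Creep  [with Load=1, Wear=8, Creep=5]  = -20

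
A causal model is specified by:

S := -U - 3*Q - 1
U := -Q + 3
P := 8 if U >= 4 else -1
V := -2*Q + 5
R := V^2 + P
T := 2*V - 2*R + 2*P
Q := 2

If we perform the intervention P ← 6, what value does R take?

The intervention breaks the incoming arrows to P: P := 8 if U >= 4 else -1 no longer applies, and P = 6.
V = -2*Q + 5  [with Q=2]  = 1
R = V^2 + P  [with V=1, P=6]  = 7

7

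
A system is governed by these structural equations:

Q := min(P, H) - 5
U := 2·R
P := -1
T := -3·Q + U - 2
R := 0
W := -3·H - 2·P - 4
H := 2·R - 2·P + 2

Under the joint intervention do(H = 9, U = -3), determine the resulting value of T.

Under do(H = 9, U = -3), each intervened variable's structural equation is replaced by its fixed value.
Q = min(P, H) - 5  [with P=-1, H=9]  = -6
T = -3·Q + U - 2  [with Q=-6, U=-3]  = 13

13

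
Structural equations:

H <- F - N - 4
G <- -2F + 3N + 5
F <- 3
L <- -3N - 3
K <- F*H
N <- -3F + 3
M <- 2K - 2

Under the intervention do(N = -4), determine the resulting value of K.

Under do(N=-4), the mechanism N <- -3F + 3 is discarded; N is fixed at -4.
H = F - N - 4  [with F=3, N=-4]  = 3
K = F*H  [with F=3, H=3]  = 9

9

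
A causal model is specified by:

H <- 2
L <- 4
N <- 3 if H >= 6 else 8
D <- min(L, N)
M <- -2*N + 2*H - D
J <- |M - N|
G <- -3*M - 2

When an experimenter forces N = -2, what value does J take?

12

The intervention breaks the incoming arrows to N: N <- 3 if H >= 6 else 8 no longer applies, and N = -2.
D = min(L, N)  [with L=4, N=-2]  = -2
M = -2*N + 2*H - D  [with N=-2, H=2, D=-2]  = 10
J = |M - N|  [with M=10, N=-2]  = 12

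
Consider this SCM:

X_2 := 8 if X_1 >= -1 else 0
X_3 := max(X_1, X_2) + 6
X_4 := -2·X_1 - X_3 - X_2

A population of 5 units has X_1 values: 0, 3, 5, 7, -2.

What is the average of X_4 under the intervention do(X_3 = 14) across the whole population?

-25.6

Under do(X_3=14), X_3's equation is replaced by X_3=14 for every unit. Per-unit X_4: -22, -28, -32, -36, -10. Mean = -25.6.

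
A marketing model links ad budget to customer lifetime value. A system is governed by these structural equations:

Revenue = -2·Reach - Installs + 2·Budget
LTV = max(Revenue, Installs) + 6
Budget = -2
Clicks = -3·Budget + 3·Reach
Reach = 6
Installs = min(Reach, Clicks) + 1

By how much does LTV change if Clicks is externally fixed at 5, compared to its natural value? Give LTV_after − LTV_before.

-1

The intervention breaks the incoming arrows to Clicks: Clicks = -3·Budget + 3·Reach no longer applies, and Clicks = 5.
Installs = min(Reach, Clicks) + 1  [with Reach=6, Clicks=5]  = 6
Revenue = -2·Reach - Installs + 2·Budget  [with Reach=6, Installs=6, Budget=-2]  = -22
LTV = max(Revenue, Installs) + 6  [with Revenue=-22, Installs=6]  = 12
Without intervention: Clicks = -3·Budget + 3·Reach  [with Budget=-2, Reach=6]  = 24; Installs = min(Reach, Clicks) + 1  [with Reach=6, Clicks=24]  = 7; Revenue = -2·Reach - Installs + 2·Budget  [with Reach=6, Installs=7, Budget=-2]  = -23; LTV = max(Revenue, Installs) + 6  [with Revenue=-23, Installs=7]  = 13.
Change = 12 − 13 = -1.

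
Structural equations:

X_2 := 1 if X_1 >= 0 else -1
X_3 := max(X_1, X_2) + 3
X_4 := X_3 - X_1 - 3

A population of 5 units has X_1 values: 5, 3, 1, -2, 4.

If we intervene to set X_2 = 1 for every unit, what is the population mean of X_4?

Under do(X_2=1), X_2's equation is replaced by X_2=1 for every unit. Per-unit X_4: 0, 0, 0, 3, 0. Mean = 0.6.

0.6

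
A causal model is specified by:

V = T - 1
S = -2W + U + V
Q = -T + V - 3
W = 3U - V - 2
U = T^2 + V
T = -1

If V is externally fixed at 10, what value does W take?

Under do(V=10), the mechanism V = T - 1 is discarded; V is fixed at 10.
U = T^2 + V  [with T=-1, V=10]  = 11
W = 3U - V - 2  [with U=11, V=10]  = 21

21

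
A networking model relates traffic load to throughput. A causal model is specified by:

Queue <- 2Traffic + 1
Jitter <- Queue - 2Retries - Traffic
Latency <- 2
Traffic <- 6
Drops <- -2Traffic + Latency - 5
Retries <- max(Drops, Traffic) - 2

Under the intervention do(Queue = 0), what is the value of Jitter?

-14

The intervention breaks the incoming arrows to Queue: Queue <- 2Traffic + 1 no longer applies, and Queue = 0.
Drops = -2Traffic + Latency - 5  [with Traffic=6, Latency=2]  = -15
Retries = max(Drops, Traffic) - 2  [with Drops=-15, Traffic=6]  = 4
Jitter = Queue - 2Retries - Traffic  [with Queue=0, Retries=4, Traffic=6]  = -14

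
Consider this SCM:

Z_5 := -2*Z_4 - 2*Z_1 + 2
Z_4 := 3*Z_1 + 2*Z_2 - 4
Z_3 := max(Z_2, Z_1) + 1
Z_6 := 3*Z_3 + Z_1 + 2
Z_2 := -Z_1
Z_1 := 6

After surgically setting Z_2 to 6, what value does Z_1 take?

Under do(Z_2=6), the mechanism Z_2 := -Z_1 is discarded; Z_2 is fixed at 6.
Z_1 is not downstream of the intervention, so its value is determined by the original equations.

6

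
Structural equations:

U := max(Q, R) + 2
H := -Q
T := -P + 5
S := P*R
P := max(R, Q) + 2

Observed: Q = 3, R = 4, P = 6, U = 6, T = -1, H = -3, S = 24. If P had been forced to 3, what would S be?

12

The intervention breaks the incoming arrows to P: P := max(R, Q) + 2 no longer applies, and P = 3.
S = P*R  [with P=3, R=4]  = 12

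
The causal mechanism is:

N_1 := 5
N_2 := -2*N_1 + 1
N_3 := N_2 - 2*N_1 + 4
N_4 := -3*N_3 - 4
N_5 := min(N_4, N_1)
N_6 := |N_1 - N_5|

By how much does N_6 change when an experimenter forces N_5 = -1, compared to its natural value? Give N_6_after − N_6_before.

The intervention breaks the incoming arrows to N_5: N_5 := min(N_4, N_1) no longer applies, and N_5 = -1.
N_6 = |N_1 - N_5|  [with N_1=5, N_5=-1]  = 6
Without intervention: N_2 = -2*N_1 + 1  [with N_1=5]  = -9; N_3 = N_2 - 2*N_1 + 4  [with N_2=-9, N_1=5]  = -15; N_4 = -3*N_3 - 4  [with N_3=-15]  = 41; N_5 = min(N_4, N_1)  [with N_4=41, N_1=5]  = 5; N_6 = |N_1 - N_5|  [with N_1=5, N_5=5]  = 0.
Change = 6 − 0 = 6.

6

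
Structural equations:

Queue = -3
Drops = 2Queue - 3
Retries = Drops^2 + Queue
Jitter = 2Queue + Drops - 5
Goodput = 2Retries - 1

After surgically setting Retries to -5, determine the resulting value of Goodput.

-11

do(Retries=-5) replaces the equation Retries = Drops^2 + Queue with the constant Retries = -5.
Goodput = 2Retries - 1  [with Retries=-5]  = -11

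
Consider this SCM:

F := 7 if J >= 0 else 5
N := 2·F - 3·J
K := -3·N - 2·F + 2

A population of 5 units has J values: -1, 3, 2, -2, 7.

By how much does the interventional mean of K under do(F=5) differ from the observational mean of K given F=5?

29.7

Every unit gets F=5 under the intervention. K values become -47, -11, -20, -56, 25; E[K|do(F=5)] = -21.8.
Observing F=5 restricts to units where F's equation naturally yields 5: J ∈ {-1, -2}. In that subpopulation K = -47, -56, mean -51.5.
Difference = -21.8 − (-51.5) = 29.7.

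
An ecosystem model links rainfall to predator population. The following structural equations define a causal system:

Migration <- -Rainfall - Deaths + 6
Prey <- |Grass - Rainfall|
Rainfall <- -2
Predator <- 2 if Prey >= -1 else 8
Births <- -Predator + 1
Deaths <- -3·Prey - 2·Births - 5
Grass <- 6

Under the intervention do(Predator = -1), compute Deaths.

-33

Under do(Predator=-1), the mechanism Predator <- 2 if Prey >= -1 else 8 is discarded; Predator is fixed at -1.
Prey = |Grass - Rainfall|  [with Grass=6, Rainfall=-2]  = 8
Births = -Predator + 1  [with Predator=-1]  = 2
Deaths = -3·Prey - 2·Births - 5  [with Prey=8, Births=2]  = -33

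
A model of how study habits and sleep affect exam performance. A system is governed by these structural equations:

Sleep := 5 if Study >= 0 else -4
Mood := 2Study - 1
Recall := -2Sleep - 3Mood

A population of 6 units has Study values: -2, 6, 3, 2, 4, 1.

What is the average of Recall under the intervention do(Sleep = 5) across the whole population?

Under do(Sleep=5), Sleep's equation is replaced by Sleep=5 for every unit. Per-unit Recall: 5, -43, -25, -19, -31, -13. Mean = -21.

-21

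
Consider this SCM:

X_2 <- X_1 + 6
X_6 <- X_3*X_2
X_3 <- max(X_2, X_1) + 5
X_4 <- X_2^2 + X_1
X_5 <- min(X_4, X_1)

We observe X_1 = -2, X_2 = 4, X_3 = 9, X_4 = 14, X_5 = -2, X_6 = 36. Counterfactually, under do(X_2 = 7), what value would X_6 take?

Under do(X_2=7), the mechanism X_2 <- X_1 + 6 is discarded; X_2 is fixed at 7.
X_3 = max(X_2, X_1) + 5  [with X_2=7, X_1=-2]  = 12
X_6 = X_3*X_2  [with X_3=12, X_2=7]  = 84

84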